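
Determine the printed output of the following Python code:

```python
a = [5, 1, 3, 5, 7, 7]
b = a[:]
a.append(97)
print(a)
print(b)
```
[5, 1, 3, 5, 7, 7, 97]
[5, 1, 3, 5, 7, 7]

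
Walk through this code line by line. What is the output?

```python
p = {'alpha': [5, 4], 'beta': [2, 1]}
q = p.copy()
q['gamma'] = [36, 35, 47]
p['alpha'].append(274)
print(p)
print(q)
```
{'alpha': [5, 4, 274], 'beta': [2, 1]}
{'alpha': [5, 4, 274], 'beta': [2, 1], 'gamma': [36, 35, 47]}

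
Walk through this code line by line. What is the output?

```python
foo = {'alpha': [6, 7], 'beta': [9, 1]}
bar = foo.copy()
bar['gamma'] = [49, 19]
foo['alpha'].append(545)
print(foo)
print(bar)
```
{'alpha': [6, 7, 545], 'beta': [9, 1]}
{'alpha': [6, 7, 545], 'beta': [9, 1], 'gamma': [49, 19]}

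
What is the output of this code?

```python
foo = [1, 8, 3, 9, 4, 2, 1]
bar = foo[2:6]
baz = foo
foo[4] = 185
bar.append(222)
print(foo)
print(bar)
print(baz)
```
[1, 8, 3, 9, 185, 2, 1]
[3, 9, 4, 2, 222]
[1, 8, 3, 9, 185, 2, 1]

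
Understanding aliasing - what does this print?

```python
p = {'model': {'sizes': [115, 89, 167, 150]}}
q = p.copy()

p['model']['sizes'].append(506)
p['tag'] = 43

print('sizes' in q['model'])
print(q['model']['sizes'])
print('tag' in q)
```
True
[115, 89, 167, 150, 506]
False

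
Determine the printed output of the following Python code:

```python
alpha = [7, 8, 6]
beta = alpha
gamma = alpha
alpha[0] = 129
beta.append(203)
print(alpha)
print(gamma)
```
[129, 8, 6, 203]
[129, 8, 6, 203]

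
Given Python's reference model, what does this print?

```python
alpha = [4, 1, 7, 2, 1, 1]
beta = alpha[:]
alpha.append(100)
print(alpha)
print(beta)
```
[4, 1, 7, 2, 1, 1, 100]
[4, 1, 7, 2, 1, 1]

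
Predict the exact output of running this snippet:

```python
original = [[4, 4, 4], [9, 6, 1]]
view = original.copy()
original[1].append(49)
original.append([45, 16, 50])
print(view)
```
[[4, 4, 4], [9, 6, 1, 49]]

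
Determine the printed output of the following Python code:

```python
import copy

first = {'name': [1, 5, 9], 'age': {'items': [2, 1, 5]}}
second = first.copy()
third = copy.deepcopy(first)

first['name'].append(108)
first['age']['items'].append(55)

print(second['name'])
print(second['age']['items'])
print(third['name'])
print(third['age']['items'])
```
[1, 5, 9, 108]
[2, 1, 5, 55]
[1, 5, 9]
[2, 1, 5]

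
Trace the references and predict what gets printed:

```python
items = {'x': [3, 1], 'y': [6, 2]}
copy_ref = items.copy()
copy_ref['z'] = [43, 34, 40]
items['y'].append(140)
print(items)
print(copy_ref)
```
{'x': [3, 1], 'y': [6, 2, 140]}
{'x': [3, 1], 'y': [6, 2, 140], 'z': [43, 34, 40]}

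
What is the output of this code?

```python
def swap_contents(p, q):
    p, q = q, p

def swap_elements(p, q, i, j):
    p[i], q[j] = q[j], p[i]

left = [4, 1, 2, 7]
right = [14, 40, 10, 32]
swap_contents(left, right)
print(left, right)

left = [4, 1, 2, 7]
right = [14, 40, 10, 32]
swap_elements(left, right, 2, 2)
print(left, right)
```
[4, 1, 2, 7] [14, 40, 10, 32]
[4, 1, 10, 7] [14, 40, 2, 32]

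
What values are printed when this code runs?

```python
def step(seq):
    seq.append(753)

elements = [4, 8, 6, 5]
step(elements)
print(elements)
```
[4, 8, 6, 5, 753]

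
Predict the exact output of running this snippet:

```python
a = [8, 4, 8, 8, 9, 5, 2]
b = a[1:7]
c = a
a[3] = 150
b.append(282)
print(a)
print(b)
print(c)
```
[8, 4, 8, 150, 9, 5, 2]
[4, 8, 8, 9, 5, 2, 282]
[8, 4, 8, 150, 9, 5, 2]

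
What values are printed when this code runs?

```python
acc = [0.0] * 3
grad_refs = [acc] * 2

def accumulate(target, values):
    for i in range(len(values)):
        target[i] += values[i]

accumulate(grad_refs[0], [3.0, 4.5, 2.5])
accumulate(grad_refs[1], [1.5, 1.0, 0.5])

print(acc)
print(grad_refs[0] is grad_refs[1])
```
[4.5, 5.5, 3.0]
True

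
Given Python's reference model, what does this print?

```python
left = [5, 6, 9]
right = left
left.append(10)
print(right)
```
[5, 6, 9, 10]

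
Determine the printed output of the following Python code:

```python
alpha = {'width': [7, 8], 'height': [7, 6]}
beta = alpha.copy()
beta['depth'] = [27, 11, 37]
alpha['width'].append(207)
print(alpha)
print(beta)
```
{'width': [7, 8, 207], 'height': [7, 6]}
{'width': [7, 8, 207], 'height': [7, 6], 'depth': [27, 11, 37]}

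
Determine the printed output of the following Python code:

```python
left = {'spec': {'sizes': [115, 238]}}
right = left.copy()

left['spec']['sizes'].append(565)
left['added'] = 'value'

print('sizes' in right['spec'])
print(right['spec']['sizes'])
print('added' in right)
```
True
[115, 238, 565]
False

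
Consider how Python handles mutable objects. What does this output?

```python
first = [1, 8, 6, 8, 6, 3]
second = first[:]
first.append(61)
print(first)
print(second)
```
[1, 8, 6, 8, 6, 3, 61]
[1, 8, 6, 8, 6, 3]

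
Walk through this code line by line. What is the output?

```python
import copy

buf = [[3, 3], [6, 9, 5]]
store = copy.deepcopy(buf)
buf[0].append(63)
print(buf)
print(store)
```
[[3, 3, 63], [6, 9, 5]]
[[3, 3], [6, 9, 5]]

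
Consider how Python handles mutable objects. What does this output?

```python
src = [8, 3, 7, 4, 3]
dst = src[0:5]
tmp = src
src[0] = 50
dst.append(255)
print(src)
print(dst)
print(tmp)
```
[50, 3, 7, 4, 3]
[8, 3, 7, 4, 3, 255]
[50, 3, 7, 4, 3]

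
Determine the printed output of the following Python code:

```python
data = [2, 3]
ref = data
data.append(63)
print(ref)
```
[2, 3, 63]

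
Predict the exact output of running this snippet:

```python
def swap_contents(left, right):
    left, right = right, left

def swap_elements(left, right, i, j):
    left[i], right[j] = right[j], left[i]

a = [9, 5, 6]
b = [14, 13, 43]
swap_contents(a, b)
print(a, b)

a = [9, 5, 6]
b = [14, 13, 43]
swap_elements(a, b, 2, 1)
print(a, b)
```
[9, 5, 6] [14, 13, 43]
[9, 5, 13] [14, 6, 43]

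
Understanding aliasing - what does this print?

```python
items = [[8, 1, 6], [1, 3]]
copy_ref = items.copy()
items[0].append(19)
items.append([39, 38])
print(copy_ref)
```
[[8, 1, 6, 19], [1, 3]]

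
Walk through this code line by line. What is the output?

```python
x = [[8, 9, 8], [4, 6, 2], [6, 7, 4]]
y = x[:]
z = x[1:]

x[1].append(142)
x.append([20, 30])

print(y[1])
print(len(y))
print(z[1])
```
[4, 6, 2, 142]
3
[6, 7, 4]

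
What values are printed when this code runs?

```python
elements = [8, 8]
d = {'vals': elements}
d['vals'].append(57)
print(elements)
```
[8, 8, 57]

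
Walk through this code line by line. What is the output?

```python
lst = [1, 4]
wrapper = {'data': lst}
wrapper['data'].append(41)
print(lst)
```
[1, 4, 41]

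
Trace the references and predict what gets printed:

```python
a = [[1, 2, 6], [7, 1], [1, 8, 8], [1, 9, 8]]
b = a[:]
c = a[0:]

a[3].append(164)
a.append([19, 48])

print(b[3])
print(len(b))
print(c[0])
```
[1, 9, 8, 164]
4
[1, 2, 6]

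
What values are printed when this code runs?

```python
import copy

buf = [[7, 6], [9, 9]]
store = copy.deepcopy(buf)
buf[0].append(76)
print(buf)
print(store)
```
[[7, 6, 76], [9, 9]]
[[7, 6], [9, 9]]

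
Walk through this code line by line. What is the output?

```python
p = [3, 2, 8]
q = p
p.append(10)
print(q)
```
[3, 2, 8, 10]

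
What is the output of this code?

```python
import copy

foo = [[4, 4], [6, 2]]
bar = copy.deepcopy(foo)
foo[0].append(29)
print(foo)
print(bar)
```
[[4, 4, 29], [6, 2]]
[[4, 4], [6, 2]]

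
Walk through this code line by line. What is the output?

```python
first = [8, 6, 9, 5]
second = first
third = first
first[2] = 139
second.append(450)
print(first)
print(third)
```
[8, 6, 139, 5, 450]
[8, 6, 139, 5, 450]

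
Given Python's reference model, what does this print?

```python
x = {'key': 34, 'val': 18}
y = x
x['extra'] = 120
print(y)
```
{'key': 34, 'val': 18, 'extra': 120}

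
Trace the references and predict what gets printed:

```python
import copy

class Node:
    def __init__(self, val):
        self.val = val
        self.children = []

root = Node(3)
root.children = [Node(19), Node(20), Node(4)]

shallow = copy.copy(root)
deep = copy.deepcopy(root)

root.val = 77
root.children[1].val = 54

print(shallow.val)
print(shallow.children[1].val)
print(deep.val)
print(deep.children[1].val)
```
3
54
3
20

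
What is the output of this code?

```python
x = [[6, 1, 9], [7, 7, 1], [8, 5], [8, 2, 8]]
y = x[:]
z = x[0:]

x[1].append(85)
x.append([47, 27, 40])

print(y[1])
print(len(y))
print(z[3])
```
[7, 7, 1, 85]
4
[8, 2, 8]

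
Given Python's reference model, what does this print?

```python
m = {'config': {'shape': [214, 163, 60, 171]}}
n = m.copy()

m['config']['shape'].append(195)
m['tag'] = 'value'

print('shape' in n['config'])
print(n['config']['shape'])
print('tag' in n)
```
True
[214, 163, 60, 171, 195]
False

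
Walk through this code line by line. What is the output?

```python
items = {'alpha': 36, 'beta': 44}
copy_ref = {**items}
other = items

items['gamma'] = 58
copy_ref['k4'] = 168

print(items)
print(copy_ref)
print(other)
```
{'alpha': 36, 'beta': 44, 'gamma': 58}
{'alpha': 36, 'beta': 44, 'k4': 168}
{'alpha': 36, 'beta': 44, 'gamma': 58}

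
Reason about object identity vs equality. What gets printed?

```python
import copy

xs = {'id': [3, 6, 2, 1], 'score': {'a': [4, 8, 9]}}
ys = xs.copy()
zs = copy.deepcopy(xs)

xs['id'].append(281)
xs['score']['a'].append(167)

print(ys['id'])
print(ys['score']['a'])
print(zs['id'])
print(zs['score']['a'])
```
[3, 6, 2, 1, 281]
[4, 8, 9, 167]
[3, 6, 2, 1]
[4, 8, 9]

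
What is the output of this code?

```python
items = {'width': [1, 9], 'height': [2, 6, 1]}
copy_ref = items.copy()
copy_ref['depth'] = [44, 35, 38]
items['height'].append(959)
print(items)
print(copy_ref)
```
{'width': [1, 9], 'height': [2, 6, 1, 959]}
{'width': [1, 9], 'height': [2, 6, 1, 959], 'depth': [44, 35, 38]}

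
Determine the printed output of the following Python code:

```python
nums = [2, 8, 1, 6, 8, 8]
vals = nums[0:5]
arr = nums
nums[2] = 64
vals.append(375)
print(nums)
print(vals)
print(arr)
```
[2, 8, 64, 6, 8, 8]
[2, 8, 1, 6, 8, 375]
[2, 8, 64, 6, 8, 8]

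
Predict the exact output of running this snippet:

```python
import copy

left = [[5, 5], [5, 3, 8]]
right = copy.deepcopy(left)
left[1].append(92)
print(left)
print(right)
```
[[5, 5], [5, 3, 8, 92]]
[[5, 5], [5, 3, 8]]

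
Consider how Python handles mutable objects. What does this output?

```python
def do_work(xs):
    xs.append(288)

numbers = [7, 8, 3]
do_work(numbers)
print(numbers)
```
[7, 8, 3, 288]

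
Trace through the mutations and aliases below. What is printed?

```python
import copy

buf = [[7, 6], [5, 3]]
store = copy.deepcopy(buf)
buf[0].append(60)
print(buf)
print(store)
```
[[7, 6, 60], [5, 3]]
[[7, 6], [5, 3]]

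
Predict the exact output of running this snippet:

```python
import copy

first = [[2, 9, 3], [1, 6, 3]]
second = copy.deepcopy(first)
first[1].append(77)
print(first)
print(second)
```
[[2, 9, 3], [1, 6, 3, 77]]
[[2, 9, 3], [1, 6, 3]]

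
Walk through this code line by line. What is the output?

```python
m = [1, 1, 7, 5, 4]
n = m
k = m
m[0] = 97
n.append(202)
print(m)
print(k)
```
[97, 1, 7, 5, 4, 202]
[97, 1, 7, 5, 4, 202]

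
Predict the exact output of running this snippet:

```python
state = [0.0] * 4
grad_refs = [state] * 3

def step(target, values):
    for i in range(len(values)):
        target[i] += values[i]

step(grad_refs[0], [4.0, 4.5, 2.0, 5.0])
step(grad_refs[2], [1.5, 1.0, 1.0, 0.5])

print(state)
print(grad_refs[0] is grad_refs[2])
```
[5.5, 5.5, 3.0, 5.5]
True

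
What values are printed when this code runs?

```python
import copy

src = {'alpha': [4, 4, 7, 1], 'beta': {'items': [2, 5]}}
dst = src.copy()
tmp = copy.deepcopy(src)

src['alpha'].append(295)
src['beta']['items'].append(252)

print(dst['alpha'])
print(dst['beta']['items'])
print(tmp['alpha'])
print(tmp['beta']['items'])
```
[4, 4, 7, 1, 295]
[2, 5, 252]
[4, 4, 7, 1]
[2, 5]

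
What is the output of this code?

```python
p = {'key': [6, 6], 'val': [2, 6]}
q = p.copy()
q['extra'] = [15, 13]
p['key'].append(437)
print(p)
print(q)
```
{'key': [6, 6, 437], 'val': [2, 6]}
{'key': [6, 6, 437], 'val': [2, 6], 'extra': [15, 13]}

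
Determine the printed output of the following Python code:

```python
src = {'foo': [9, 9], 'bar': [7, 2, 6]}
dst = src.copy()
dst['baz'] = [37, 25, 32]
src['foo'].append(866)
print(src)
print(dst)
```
{'foo': [9, 9, 866], 'bar': [7, 2, 6]}
{'foo': [9, 9, 866], 'bar': [7, 2, 6], 'baz': [37, 25, 32]}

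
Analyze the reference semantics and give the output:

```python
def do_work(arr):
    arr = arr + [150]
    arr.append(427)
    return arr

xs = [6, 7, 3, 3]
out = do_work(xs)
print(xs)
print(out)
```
[6, 7, 3, 3]
[6, 7, 3, 3, 150, 427]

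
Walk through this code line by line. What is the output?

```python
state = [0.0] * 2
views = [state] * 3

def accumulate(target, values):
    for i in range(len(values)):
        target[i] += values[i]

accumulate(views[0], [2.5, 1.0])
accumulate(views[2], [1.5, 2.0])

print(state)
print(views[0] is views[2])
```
[4.0, 3.0]
True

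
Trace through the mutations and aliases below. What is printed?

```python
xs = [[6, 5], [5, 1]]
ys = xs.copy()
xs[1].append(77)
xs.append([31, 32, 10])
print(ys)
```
[[6, 5], [5, 1, 77]]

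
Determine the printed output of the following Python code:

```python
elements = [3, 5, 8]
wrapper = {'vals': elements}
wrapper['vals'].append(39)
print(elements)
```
[3, 5, 8, 39]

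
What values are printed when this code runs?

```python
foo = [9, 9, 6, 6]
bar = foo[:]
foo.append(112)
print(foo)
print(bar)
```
[9, 9, 6, 6, 112]
[9, 9, 6, 6]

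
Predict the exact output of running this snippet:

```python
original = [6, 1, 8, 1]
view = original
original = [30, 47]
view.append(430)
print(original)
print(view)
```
[30, 47]
[6, 1, 8, 1, 430]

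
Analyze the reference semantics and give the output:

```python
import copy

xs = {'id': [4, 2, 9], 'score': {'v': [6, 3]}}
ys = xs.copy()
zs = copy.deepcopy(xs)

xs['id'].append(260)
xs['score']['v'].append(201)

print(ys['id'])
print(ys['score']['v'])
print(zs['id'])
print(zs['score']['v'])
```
[4, 2, 9, 260]
[6, 3, 201]
[4, 2, 9]
[6, 3]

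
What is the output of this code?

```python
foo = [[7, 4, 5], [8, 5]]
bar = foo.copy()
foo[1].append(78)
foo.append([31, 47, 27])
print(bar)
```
[[7, 4, 5], [8, 5, 78]]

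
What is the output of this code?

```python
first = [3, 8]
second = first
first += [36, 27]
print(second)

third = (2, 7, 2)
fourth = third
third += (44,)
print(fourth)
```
[3, 8, 36, 27]
(2, 7, 2)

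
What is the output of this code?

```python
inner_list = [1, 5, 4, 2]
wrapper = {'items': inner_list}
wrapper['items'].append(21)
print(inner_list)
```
[1, 5, 4, 2, 21]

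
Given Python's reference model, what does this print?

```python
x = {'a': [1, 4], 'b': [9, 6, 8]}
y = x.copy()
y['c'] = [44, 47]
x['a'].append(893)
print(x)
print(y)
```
{'a': [1, 4, 893], 'b': [9, 6, 8]}
{'a': [1, 4, 893], 'b': [9, 6, 8], 'c': [44, 47]}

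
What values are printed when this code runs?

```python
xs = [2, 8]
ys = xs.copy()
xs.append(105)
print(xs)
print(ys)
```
[2, 8, 105]
[2, 8]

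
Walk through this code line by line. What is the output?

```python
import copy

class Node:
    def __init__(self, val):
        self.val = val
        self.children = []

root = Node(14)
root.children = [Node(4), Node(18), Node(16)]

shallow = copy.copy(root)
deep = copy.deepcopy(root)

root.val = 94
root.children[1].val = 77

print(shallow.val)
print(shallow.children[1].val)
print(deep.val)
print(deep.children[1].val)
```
14
77
14
18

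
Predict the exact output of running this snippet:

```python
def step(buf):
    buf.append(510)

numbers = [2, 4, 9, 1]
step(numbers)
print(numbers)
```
[2, 4, 9, 1, 510]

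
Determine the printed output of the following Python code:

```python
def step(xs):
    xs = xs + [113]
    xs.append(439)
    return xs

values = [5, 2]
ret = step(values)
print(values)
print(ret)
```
[5, 2]
[5, 2, 113, 439]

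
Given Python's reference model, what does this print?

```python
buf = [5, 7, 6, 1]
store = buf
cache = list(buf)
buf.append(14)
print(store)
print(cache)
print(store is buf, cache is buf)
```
[5, 7, 6, 1, 14]
[5, 7, 6, 1]
True False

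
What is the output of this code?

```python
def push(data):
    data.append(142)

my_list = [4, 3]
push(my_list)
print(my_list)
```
[4, 3, 142]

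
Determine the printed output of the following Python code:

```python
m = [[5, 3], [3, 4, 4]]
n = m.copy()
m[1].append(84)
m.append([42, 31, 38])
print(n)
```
[[5, 3], [3, 4, 4, 84]]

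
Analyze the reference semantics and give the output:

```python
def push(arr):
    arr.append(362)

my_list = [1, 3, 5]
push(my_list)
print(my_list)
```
[1, 3, 5, 362]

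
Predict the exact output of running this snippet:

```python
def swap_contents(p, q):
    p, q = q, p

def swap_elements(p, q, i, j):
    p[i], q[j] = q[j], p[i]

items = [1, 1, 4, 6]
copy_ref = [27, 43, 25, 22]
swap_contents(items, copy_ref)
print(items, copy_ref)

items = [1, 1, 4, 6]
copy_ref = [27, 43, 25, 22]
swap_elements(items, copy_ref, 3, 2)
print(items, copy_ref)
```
[1, 1, 4, 6] [27, 43, 25, 22]
[1, 1, 4, 25] [27, 43, 6, 22]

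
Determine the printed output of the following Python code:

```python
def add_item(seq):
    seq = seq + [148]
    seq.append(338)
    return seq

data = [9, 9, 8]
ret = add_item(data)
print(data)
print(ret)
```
[9, 9, 8]
[9, 9, 8, 148, 338]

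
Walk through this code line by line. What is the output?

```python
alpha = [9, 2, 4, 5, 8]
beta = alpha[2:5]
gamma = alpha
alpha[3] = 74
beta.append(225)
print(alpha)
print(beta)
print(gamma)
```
[9, 2, 4, 74, 8]
[4, 5, 8, 225]
[9, 2, 4, 74, 8]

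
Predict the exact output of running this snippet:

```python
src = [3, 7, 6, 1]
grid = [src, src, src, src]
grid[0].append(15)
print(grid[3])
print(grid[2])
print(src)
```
[3, 7, 6, 1, 15]
[3, 7, 6, 1, 15]
[3, 7, 6, 1, 15]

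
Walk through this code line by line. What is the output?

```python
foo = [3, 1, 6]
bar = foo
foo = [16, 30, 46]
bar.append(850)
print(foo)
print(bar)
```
[16, 30, 46]
[3, 1, 6, 850]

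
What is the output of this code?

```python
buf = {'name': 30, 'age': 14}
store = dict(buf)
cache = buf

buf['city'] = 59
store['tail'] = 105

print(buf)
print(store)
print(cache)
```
{'name': 30, 'age': 14, 'city': 59}
{'name': 30, 'age': 14, 'tail': 105}
{'name': 30, 'age': 14, 'city': 59}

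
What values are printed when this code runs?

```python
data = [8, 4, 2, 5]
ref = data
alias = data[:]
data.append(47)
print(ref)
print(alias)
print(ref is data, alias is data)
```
[8, 4, 2, 5, 47]
[8, 4, 2, 5]
True False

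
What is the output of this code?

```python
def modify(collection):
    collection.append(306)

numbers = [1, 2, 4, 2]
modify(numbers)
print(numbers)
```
[1, 2, 4, 2, 306]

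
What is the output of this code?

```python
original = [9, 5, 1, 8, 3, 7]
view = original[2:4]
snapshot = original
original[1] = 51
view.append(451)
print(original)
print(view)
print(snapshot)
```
[9, 51, 1, 8, 3, 7]
[1, 8, 451]
[9, 51, 1, 8, 3, 7]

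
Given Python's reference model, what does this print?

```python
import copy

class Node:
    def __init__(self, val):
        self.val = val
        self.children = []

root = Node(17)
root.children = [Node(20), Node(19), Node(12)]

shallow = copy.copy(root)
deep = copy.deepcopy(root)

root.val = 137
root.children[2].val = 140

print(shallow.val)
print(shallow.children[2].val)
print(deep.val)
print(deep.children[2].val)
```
17
140
17
12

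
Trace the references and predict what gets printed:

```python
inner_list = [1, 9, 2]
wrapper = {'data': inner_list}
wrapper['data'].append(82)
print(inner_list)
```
[1, 9, 2, 82]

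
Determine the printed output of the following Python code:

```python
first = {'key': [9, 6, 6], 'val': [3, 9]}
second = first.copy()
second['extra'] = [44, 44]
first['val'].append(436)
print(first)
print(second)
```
{'key': [9, 6, 6], 'val': [3, 9, 436]}
{'key': [9, 6, 6], 'val': [3, 9, 436], 'extra': [44, 44]}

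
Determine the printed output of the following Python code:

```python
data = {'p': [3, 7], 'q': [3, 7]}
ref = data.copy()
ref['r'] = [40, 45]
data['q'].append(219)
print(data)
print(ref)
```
{'p': [3, 7], 'q': [3, 7, 219]}
{'p': [3, 7], 'q': [3, 7, 219], 'r': [40, 45]}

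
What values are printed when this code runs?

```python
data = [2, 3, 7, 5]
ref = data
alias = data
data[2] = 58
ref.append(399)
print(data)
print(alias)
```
[2, 3, 58, 5, 399]
[2, 3, 58, 5, 399]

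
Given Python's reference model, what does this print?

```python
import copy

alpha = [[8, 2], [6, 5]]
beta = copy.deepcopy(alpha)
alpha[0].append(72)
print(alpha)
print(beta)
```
[[8, 2, 72], [6, 5]]
[[8, 2], [6, 5]]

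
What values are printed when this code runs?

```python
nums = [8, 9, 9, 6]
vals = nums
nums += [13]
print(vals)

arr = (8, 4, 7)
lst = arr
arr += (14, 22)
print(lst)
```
[8, 9, 9, 6, 13]
(8, 4, 7)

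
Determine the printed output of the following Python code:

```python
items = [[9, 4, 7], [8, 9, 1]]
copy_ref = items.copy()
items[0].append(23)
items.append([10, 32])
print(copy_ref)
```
[[9, 4, 7, 23], [8, 9, 1]]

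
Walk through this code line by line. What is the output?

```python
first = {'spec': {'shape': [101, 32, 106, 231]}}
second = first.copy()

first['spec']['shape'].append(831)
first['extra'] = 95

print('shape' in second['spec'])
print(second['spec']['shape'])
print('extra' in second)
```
True
[101, 32, 106, 231, 831]
False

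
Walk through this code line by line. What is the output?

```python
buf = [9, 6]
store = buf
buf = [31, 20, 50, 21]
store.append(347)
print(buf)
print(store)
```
[31, 20, 50, 21]
[9, 6, 347]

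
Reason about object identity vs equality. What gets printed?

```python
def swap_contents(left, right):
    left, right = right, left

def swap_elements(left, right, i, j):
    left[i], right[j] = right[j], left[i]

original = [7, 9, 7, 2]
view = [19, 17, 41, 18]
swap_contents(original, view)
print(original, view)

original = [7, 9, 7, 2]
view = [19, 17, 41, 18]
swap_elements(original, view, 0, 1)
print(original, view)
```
[7, 9, 7, 2] [19, 17, 41, 18]
[17, 9, 7, 2] [19, 7, 41, 18]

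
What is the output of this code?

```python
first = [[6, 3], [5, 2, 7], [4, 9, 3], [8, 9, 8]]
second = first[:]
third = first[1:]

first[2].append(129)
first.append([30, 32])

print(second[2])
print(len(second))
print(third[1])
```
[4, 9, 3, 129]
4
[4, 9, 3, 129]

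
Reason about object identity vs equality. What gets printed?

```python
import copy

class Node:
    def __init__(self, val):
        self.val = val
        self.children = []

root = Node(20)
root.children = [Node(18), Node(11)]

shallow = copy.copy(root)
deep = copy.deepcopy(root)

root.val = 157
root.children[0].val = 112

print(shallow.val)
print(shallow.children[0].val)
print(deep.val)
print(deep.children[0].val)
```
20
112
20
18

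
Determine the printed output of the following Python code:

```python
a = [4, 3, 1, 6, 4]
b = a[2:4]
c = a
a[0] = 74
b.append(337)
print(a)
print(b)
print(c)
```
[74, 3, 1, 6, 4]
[1, 6, 337]
[74, 3, 1, 6, 4]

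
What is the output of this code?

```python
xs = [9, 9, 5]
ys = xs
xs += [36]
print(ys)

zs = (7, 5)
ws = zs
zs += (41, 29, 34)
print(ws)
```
[9, 9, 5, 36]
(7, 5)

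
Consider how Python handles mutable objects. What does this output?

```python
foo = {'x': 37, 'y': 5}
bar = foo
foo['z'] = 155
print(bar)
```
{'x': 37, 'y': 5, 'z': 155}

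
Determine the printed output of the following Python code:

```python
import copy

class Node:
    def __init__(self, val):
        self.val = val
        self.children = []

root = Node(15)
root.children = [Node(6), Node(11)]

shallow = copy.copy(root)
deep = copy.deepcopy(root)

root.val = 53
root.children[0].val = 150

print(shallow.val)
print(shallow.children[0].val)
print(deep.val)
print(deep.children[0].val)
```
15
150
15
6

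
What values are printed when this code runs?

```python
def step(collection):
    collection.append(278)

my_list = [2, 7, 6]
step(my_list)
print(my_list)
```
[2, 7, 6, 278]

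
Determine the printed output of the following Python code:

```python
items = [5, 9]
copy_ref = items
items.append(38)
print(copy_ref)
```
[5, 9, 38]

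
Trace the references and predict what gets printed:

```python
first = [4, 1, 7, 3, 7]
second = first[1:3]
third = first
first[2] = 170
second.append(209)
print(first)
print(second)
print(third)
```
[4, 1, 170, 3, 7]
[1, 7, 209]
[4, 1, 170, 3, 7]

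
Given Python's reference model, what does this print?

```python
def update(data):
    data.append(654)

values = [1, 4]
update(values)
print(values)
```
[1, 4, 654]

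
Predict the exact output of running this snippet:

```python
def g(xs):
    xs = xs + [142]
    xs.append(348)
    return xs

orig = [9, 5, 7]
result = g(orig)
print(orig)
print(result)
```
[9, 5, 7]
[9, 5, 7, 142, 348]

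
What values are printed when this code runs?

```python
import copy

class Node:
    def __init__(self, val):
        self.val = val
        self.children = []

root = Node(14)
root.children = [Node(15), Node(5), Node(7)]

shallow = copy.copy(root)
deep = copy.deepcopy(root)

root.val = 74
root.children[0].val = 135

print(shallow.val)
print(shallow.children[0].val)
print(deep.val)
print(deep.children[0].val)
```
14
135
14
15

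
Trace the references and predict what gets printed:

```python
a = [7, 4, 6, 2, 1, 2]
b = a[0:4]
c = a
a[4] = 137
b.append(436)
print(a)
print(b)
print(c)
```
[7, 4, 6, 2, 137, 2]
[7, 4, 6, 2, 436]
[7, 4, 6, 2, 137, 2]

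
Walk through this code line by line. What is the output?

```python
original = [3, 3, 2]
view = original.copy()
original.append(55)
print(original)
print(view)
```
[3, 3, 2, 55]
[3, 3, 2]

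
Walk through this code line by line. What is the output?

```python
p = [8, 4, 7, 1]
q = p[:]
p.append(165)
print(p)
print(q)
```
[8, 4, 7, 1, 165]
[8, 4, 7, 1]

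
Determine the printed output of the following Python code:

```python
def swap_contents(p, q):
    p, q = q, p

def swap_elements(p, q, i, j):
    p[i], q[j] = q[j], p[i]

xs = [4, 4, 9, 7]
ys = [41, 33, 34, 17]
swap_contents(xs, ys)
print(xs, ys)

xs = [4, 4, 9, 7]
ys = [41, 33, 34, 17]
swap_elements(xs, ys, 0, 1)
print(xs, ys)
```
[4, 4, 9, 7] [41, 33, 34, 17]
[33, 4, 9, 7] [41, 4, 34, 17]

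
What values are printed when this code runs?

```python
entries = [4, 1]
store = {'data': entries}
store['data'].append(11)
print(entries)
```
[4, 1, 11]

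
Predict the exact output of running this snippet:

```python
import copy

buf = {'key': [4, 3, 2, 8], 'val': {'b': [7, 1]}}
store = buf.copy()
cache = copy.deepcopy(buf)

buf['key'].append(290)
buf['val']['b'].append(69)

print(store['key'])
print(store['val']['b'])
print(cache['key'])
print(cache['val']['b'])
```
[4, 3, 2, 8, 290]
[7, 1, 69]
[4, 3, 2, 8]
[7, 1]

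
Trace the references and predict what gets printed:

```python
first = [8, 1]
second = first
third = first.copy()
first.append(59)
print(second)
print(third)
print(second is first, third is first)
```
[8, 1, 59]
[8, 1]
True False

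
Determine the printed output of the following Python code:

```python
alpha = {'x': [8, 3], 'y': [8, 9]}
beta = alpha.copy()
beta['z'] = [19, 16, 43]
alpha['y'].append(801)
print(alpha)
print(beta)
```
{'x': [8, 3], 'y': [8, 9, 801]}
{'x': [8, 3], 'y': [8, 9, 801], 'z': [19, 16, 43]}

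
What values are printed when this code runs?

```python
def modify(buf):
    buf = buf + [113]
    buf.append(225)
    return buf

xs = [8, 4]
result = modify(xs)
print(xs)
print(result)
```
[8, 4]
[8, 4, 113, 225]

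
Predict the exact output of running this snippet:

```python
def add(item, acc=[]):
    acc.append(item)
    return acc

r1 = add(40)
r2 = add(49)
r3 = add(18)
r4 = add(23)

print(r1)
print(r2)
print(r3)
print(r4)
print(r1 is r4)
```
[40, 49, 18, 23]
[40, 49, 18, 23]
[40, 49, 18, 23]
[40, 49, 18, 23]
True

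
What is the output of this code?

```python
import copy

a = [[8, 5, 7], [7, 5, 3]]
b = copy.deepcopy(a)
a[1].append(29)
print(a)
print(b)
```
[[8, 5, 7], [7, 5, 3, 29]]
[[8, 5, 7], [7, 5, 3]]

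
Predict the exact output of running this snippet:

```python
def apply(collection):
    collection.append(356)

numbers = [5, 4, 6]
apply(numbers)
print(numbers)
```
[5, 4, 6, 356]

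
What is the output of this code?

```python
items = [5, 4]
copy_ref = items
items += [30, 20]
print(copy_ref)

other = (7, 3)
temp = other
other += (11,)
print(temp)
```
[5, 4, 30, 20]
(7, 3)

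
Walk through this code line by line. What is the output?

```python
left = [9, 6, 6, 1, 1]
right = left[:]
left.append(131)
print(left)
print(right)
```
[9, 6, 6, 1, 1, 131]
[9, 6, 6, 1, 1]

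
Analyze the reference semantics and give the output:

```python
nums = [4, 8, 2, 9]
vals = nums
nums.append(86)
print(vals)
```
[4, 8, 2, 9, 86]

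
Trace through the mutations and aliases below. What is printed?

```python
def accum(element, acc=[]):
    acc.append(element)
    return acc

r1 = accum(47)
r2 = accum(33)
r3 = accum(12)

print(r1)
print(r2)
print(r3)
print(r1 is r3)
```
[47, 33, 12]
[47, 33, 12]
[47, 33, 12]
True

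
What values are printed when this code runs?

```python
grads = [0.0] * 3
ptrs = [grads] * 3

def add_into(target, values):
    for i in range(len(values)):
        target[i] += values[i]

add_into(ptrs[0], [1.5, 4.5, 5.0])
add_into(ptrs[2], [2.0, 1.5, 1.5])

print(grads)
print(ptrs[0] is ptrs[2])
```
[3.5, 6.0, 6.5]
True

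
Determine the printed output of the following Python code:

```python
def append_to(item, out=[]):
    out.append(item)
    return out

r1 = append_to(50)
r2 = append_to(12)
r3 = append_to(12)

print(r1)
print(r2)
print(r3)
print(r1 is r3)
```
[50, 12, 12]
[50, 12, 12]
[50, 12, 12]
True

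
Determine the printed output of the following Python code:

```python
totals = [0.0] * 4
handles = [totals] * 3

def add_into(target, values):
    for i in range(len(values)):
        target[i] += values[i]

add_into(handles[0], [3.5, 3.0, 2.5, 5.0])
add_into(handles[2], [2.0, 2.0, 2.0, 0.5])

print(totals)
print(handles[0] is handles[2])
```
[5.5, 5.0, 4.5, 5.5]
True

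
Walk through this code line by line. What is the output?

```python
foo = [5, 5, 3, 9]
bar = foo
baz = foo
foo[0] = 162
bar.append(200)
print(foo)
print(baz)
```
[162, 5, 3, 9, 200]
[162, 5, 3, 9, 200]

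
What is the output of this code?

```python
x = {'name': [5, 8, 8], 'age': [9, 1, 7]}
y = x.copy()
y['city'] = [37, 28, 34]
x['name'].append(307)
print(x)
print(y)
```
{'name': [5, 8, 8, 307], 'age': [9, 1, 7]}
{'name': [5, 8, 8, 307], 'age': [9, 1, 7], 'city': [37, 28, 34]}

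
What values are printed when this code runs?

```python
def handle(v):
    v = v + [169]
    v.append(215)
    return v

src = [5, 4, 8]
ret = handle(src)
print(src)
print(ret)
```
[5, 4, 8]
[5, 4, 8, 169, 215]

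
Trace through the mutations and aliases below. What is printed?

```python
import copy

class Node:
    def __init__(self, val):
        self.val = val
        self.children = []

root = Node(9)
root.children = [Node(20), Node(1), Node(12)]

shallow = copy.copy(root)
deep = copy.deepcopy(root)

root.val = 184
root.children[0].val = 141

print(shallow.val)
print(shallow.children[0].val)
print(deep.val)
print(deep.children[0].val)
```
9
141
9
20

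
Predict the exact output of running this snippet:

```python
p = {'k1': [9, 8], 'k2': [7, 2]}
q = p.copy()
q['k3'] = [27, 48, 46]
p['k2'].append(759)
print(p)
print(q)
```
{'k1': [9, 8], 'k2': [7, 2, 759]}
{'k1': [9, 8], 'k2': [7, 2, 759], 'k3': [27, 48, 46]}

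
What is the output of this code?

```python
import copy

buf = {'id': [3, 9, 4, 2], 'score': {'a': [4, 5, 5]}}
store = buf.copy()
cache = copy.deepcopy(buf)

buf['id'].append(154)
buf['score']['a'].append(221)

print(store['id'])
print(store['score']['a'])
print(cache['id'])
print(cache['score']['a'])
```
[3, 9, 4, 2, 154]
[4, 5, 5, 221]
[3, 9, 4, 2]
[4, 5, 5]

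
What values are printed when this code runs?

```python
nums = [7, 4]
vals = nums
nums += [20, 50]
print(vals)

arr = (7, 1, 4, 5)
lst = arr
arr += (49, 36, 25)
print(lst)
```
[7, 4, 20, 50]
(7, 1, 4, 5)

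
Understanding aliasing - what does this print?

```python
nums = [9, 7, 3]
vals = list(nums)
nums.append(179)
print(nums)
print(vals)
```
[9, 7, 3, 179]
[9, 7, 3]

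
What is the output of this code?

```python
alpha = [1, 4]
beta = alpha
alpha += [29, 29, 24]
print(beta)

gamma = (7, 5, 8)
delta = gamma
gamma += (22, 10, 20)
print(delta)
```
[1, 4, 29, 29, 24]
(7, 5, 8)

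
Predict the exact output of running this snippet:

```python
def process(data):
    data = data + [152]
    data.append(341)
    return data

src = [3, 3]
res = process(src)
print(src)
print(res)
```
[3, 3]
[3, 3, 152, 341]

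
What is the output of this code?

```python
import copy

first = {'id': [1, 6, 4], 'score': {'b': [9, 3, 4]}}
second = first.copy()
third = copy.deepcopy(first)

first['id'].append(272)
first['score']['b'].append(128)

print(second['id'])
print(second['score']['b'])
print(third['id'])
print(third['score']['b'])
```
[1, 6, 4, 272]
[9, 3, 4, 128]
[1, 6, 4]
[9, 3, 4]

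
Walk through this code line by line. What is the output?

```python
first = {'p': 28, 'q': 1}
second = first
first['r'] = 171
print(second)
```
{'p': 28, 'q': 1, 'r': 171}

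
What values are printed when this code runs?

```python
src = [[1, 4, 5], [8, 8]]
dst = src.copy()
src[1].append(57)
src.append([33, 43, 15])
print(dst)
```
[[1, 4, 5], [8, 8, 57]]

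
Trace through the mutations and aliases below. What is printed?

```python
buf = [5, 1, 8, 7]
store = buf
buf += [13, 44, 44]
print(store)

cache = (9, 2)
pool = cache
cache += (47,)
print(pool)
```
[5, 1, 8, 7, 13, 44, 44]
(9, 2)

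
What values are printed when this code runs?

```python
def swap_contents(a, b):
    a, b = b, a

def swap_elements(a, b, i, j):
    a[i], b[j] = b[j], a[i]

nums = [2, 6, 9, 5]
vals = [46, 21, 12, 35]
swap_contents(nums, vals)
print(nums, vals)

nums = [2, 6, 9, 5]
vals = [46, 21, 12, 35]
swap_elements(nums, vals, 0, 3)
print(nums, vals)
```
[2, 6, 9, 5] [46, 21, 12, 35]
[35, 6, 9, 5] [46, 21, 12, 2]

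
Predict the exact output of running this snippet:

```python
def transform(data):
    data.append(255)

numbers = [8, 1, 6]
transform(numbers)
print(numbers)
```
[8, 1, 6, 255]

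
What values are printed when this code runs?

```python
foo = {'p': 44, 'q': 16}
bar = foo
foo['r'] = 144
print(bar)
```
{'p': 44, 'q': 16, 'r': 144}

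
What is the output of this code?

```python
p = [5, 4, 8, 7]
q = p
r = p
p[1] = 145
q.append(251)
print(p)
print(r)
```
[5, 145, 8, 7, 251]
[5, 145, 8, 7, 251]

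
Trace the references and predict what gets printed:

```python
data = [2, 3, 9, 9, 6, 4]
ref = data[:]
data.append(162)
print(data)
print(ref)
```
[2, 3, 9, 9, 6, 4, 162]
[2, 3, 9, 9, 6, 4]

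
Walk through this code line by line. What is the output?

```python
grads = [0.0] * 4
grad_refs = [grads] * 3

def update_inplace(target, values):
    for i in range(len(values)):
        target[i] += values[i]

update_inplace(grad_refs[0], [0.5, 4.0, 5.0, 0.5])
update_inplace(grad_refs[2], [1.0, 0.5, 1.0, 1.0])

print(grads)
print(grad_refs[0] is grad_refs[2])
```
[1.5, 4.5, 6.0, 1.5]
True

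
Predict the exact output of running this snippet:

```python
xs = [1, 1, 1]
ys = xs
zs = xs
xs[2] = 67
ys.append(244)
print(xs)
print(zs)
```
[1, 1, 67, 244]
[1, 1, 67, 244]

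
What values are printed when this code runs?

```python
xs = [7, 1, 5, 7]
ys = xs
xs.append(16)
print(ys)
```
[7, 1, 5, 7, 16]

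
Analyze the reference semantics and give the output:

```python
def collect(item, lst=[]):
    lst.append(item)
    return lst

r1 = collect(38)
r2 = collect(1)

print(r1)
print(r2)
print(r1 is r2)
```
[38, 1]
[38, 1]
True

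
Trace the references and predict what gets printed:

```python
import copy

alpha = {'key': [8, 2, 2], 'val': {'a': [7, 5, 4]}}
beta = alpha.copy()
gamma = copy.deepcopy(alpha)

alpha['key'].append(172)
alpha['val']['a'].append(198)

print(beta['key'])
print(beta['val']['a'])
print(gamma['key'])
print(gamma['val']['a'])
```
[8, 2, 2, 172]
[7, 5, 4, 198]
[8, 2, 2]
[7, 5, 4]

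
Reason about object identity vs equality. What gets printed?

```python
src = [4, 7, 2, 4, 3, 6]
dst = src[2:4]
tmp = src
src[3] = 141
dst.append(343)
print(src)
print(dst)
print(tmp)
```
[4, 7, 2, 141, 3, 6]
[2, 4, 343]
[4, 7, 2, 141, 3, 6]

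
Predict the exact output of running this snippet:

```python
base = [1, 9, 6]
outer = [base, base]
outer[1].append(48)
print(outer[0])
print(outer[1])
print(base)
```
[1, 9, 6, 48]
[1, 9, 6, 48]
[1, 9, 6, 48]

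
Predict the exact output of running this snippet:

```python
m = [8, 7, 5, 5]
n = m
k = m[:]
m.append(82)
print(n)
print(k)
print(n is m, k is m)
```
[8, 7, 5, 5, 82]
[8, 7, 5, 5]
True False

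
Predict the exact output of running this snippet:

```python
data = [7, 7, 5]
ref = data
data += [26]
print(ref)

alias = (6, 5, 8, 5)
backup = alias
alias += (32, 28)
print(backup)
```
[7, 7, 5, 26]
(6, 5, 8, 5)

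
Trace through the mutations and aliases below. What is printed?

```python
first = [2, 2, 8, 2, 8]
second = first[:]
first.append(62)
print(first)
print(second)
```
[2, 2, 8, 2, 8, 62]
[2, 2, 8, 2, 8]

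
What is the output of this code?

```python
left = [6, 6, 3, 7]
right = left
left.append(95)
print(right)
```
[6, 6, 3, 7, 95]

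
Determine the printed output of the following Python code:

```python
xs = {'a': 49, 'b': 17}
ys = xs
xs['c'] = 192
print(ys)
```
{'a': 49, 'b': 17, 'c': 192}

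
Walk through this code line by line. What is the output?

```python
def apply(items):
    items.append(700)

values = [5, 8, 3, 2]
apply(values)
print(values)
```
[5, 8, 3, 2, 700]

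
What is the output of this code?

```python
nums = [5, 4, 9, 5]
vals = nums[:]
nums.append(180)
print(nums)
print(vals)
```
[5, 4, 9, 5, 180]
[5, 4, 9, 5]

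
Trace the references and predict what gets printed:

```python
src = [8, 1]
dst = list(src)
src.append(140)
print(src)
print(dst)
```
[8, 1, 140]
[8, 1]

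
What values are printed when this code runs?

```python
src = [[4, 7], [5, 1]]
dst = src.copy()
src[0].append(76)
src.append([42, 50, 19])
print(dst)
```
[[4, 7, 76], [5, 1]]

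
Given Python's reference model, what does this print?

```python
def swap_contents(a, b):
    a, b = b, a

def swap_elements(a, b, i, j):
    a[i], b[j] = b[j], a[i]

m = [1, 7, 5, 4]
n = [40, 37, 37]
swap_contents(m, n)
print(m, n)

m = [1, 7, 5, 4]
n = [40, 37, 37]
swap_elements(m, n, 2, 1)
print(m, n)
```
[1, 7, 5, 4] [40, 37, 37]
[1, 7, 37, 4] [40, 5, 37]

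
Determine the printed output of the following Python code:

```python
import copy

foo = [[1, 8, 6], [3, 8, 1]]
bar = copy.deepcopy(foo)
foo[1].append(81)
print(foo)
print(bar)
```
[[1, 8, 6], [3, 8, 1, 81]]
[[1, 8, 6], [3, 8, 1]]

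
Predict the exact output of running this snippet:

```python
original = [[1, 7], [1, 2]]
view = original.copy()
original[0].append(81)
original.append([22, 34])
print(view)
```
[[1, 7, 81], [1, 2]]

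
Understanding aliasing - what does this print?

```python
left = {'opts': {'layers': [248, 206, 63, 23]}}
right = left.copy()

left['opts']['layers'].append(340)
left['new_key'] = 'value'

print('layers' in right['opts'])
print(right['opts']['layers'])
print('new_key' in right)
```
True
[248, 206, 63, 23, 340]
False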